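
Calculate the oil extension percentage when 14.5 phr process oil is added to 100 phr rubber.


Oil % = oil / (100 + oil) * 100
= 14.5 / (100 + 14.5) * 100
= 14.5 / 114.5 * 100
= 12.66%

12.66%


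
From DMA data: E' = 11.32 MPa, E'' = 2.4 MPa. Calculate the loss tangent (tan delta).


tan delta = E'' / E'
= 2.4 / 11.32
= 0.212

tan delta = 0.212


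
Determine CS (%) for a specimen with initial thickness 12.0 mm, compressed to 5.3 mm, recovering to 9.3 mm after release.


CS = (t0 - recovered) / (t0 - ts) * 100
= (12.0 - 9.3) / (12.0 - 5.3) * 100
= 2.7 / 6.7 * 100
= 40.3%

40.3%


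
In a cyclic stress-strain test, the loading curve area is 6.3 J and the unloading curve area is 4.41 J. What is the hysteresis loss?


Hysteresis loss = loading - unloading
= 6.3 - 4.41
= 1.89 J

1.89 J


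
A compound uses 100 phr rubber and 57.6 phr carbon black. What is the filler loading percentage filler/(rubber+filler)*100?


Filler % = filler / (rubber + filler) * 100
= 57.6 / (100 + 57.6) * 100
= 57.6 / 157.6 * 100
= 36.55%

36.55%


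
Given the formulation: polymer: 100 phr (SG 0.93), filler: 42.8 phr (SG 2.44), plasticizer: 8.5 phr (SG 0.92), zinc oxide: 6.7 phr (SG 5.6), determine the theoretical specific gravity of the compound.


Sum of weights = 158.0
Volume contributions:
  polymer: 100/0.93 = 107.5269
  filler: 42.8/2.44 = 17.5410
  plasticizer: 8.5/0.92 = 9.2391
  zinc oxide: 6.7/5.6 = 1.1964
Sum of volumes = 135.5034
SG = 158.0 / 135.5034 = 1.166

SG = 1.166


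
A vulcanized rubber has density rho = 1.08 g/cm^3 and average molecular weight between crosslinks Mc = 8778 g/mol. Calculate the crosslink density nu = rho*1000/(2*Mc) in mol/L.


nu = rho * 1000 / (2 * Mc)
nu = 1.08 * 1000 / (2 * 8778)
nu = 1080.0 / 17556
nu = 0.0615 mol/L

0.0615 mol/L


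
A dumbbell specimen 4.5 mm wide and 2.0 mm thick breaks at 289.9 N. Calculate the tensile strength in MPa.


Area = width * thickness = 4.5 * 2.0 = 9.0 mm^2
TS = force / area = 289.9 / 9.0 = 32.21 MPa

32.21 MPa


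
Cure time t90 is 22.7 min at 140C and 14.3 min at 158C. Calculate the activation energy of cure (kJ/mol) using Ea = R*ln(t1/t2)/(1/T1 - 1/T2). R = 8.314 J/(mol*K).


T1 = 413.15 K, T2 = 431.15 K
1/T1 - 1/T2 = 1.0105e-04
ln(t1/t2) = ln(22.7/14.3) = 0.4621
Ea = 8.314 * 0.4621 / 1.0105e-04 = 38020.2260 J/mol
Ea = 38.02 kJ/mol

38.02 kJ/mol


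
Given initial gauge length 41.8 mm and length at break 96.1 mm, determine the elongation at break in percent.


Elongation = (Lf - L0) / L0 * 100
= (96.1 - 41.8) / 41.8 * 100
= 54.3 / 41.8 * 100
= 129.9%

129.9%


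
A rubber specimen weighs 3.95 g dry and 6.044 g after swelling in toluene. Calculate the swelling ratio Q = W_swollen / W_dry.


Q = W_swollen / W_dry
Q = 6.044 / 3.95
Q = 1.53

Q = 1.53


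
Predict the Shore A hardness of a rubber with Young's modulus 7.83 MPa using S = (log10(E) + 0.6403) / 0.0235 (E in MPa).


log10(E) = 0.0235*S - 0.6403  =>  S = (log10(E) + 0.6403) / 0.0235
log10(7.83) = 0.893762
S = (0.893762 + 0.6403) / 0.0235 = 1.534062 / 0.0235
S = 65.3

Shore A = 65.3


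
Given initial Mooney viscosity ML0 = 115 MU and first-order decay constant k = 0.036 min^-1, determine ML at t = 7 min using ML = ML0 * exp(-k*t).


ML = ML0 * exp(-k * t)
ML = 115 * exp(-0.036 * 7)
ML = 115 * 0.7772
ML = 89.38 MU

89.38 MU


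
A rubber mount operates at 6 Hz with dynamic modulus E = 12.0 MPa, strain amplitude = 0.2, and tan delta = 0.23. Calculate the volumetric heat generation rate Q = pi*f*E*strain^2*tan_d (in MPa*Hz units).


Q = pi * f * E * strain^2 * tan_d
= pi * 6 * 12.0 * 0.2^2 * 0.23
= pi * 6 * 12.0 * 0.0400 * 0.23
= 2.0810

Q = 2.0810


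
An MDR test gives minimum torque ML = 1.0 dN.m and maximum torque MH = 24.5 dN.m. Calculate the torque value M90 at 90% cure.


M90 = ML + 0.9 * (MH - ML)
M90 = 1.0 + 0.9 * (24.5 - 1.0)
M90 = 1.0 + 0.9 * 23.5
M90 = 22.15 dN.m

22.15 dN.m


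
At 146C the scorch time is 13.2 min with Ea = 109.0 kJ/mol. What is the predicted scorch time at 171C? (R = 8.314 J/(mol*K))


Convert temperatures: T1 = 146 + 273.15 = 419.15 K, T2 = 171 + 273.15 = 444.15 K
ts2_new = 13.2 * exp(109000 / 8.314 * (1/444.15 - 1/419.15))
1/T2 - 1/T1 = -1.3429e-04
ts2_new = 2.27 min

2.27 min


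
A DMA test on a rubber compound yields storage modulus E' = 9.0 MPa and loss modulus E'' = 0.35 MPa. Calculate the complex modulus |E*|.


|E*| = sqrt(E'^2 + E''^2)
= sqrt(9.0^2 + 0.35^2)
= sqrt(81.0000 + 0.1225)
= 9.007 MPa

9.007 MPa


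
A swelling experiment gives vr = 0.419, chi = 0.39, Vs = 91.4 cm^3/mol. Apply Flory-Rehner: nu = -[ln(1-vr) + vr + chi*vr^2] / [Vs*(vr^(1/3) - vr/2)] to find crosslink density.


ln(1 - vr) = ln(1 - 0.419) = -0.5430
Numerator = -((-0.5430) + 0.419 + 0.39 * 0.419^2) = 0.0555
Denominator = 91.4 * (0.419^(1/3) - 0.419/2) = 49.2456
nu = 0.0555 / 49.2456 = 0.0011 mol/cm^3

0.0011 mol/cm^3


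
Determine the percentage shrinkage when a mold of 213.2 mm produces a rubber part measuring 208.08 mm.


Shrinkage = (mold - part) / mold * 100
= (213.2 - 208.08) / 213.2 * 100
= 5.12 / 213.2 * 100
= 2.4%

2.4%


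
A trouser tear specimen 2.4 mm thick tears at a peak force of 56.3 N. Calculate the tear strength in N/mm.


Tear strength = force / thickness
= 56.3 / 2.4
= 23.46 N/mm

23.46 N/mm


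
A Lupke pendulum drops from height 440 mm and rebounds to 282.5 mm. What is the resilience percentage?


Resilience = h_rebound / h_drop * 100
= 282.5 / 440 * 100
= 64.2%

64.2%


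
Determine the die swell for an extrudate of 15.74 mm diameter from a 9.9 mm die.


Die swell ratio = D_extrudate / D_die
= 15.74 / 9.9
= 1.59

Die swell = 1.59


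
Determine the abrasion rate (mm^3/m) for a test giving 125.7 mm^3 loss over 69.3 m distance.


Rate = volume_loss / distance
= 125.7 / 69.3
= 1.814 mm^3/m

1.814 mm^3/m


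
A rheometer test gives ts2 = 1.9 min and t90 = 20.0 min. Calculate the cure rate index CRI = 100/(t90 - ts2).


CRI = 100 / (t90 - ts2)
= 100 / (20.0 - 1.9)
= 100 / 18.1
= 5.52 min^-1

5.52 min^-1


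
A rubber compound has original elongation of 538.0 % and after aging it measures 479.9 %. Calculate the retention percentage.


Retention = aged / original * 100
= 479.9 / 538.0 * 100
= 89.2%

89.2%


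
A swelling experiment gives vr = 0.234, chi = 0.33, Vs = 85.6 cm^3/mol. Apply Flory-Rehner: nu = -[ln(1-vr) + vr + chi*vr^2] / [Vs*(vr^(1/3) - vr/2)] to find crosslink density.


ln(1 - vr) = ln(1 - 0.234) = -0.2666
Numerator = -((-0.2666) + 0.234 + 0.33 * 0.234^2) = 0.0145
Denominator = 85.6 * (0.234^(1/3) - 0.234/2) = 42.7336
nu = 0.0145 / 42.7336 = 3.3940e-04 mol/cm^3

3.3940e-04 mol/cm^3


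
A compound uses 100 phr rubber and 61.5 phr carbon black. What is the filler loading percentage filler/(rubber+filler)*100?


Filler % = filler / (rubber + filler) * 100
= 61.5 / (100 + 61.5) * 100
= 61.5 / 161.5 * 100
= 38.08%

38.08%


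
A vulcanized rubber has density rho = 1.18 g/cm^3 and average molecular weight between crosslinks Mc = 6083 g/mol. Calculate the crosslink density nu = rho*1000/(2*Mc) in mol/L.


nu = rho * 1000 / (2 * Mc)
nu = 1.18 * 1000 / (2 * 6083)
nu = 1180.0 / 12166
nu = 0.0970 mol/L

0.0970 mol/L


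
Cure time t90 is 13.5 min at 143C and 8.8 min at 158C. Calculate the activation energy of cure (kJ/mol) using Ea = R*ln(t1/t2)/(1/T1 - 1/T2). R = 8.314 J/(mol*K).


T1 = 416.15 K, T2 = 431.15 K
1/T1 - 1/T2 = 8.3601e-05
ln(t1/t2) = ln(13.5/8.8) = 0.4279
Ea = 8.314 * 0.4279 / 8.3601e-05 = 42557.6723 J/mol
Ea = 42.56 kJ/mol

42.56 kJ/mol


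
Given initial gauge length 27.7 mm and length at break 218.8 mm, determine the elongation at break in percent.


Elongation = (Lf - L0) / L0 * 100
= (218.8 - 27.7) / 27.7 * 100
= 191.1 / 27.7 * 100
= 689.9%

689.9%


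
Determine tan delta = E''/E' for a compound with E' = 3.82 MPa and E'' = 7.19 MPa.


tan delta = E'' / E'
= 7.19 / 3.82
= 1.8822

tan delta = 1.8822


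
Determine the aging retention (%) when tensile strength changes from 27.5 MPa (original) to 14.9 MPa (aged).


Retention = aged / original * 100
= 14.9 / 27.5 * 100
= 54.2%

54.2%


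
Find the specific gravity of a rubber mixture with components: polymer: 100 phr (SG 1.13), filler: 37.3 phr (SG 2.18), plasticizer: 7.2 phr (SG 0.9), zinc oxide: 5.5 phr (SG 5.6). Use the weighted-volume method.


Sum of weights = 150.0
Volume contributions:
  polymer: 100/1.13 = 88.4956
  filler: 37.3/2.18 = 17.1101
  plasticizer: 7.2/0.9 = 8.0000
  zinc oxide: 5.5/5.6 = 0.9821
Sum of volumes = 114.5878
SG = 150.0 / 114.5878 = 1.309

SG = 1.309


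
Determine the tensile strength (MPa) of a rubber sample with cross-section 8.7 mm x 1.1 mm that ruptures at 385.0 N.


Area = width * thickness = 8.7 * 1.1 = 9.57 mm^2
TS = force / area = 385.0 / 9.57 = 40.23 MPa

40.23 MPa


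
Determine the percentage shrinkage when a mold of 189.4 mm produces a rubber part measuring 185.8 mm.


Shrinkage = (mold - part) / mold * 100
= (189.4 - 185.8) / 189.4 * 100
= 3.6 / 189.4 * 100
= 1.9%

1.9%


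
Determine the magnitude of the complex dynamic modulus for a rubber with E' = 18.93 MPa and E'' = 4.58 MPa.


|E*| = sqrt(E'^2 + E''^2)
= sqrt(18.93^2 + 4.58^2)
= sqrt(358.3449 + 20.9764)
= 19.476 MPa

19.476 MPa


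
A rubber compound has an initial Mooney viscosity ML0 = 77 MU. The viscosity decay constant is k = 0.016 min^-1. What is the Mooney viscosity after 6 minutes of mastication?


ML = ML0 * exp(-k * t)
ML = 77 * exp(-0.016 * 6)
ML = 77 * 0.9085
ML = 69.95 MU

69.95 MU


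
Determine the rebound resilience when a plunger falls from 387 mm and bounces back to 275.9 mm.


Resilience = h_rebound / h_drop * 100
= 275.9 / 387 * 100
= 71.3%

71.3%


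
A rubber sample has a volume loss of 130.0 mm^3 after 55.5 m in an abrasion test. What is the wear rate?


Rate = volume_loss / distance
= 130.0 / 55.5
= 2.342 mm^3/m

2.342 mm^3/m


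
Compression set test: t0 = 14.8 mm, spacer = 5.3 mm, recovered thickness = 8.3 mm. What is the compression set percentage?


CS = (t0 - recovered) / (t0 - ts) * 100
= (14.8 - 8.3) / (14.8 - 5.3) * 100
= 6.5 / 9.5 * 100
= 68.4%

68.4%


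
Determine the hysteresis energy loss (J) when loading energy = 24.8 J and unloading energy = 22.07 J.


Hysteresis loss = loading - unloading
= 24.8 - 22.07
= 2.73 J

2.73 J


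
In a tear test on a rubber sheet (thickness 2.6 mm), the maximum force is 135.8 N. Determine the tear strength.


Tear strength = force / thickness
= 135.8 / 2.6
= 52.23 N/mm

52.23 N/mm


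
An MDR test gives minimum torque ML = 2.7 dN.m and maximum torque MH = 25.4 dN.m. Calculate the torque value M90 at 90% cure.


M90 = ML + 0.9 * (MH - ML)
M90 = 2.7 + 0.9 * (25.4 - 2.7)
M90 = 2.7 + 0.9 * 22.7
M90 = 23.13 dN.m

23.13 dN.m


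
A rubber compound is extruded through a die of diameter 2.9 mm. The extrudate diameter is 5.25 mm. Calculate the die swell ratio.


Die swell ratio = D_extrudate / D_die
= 5.25 / 2.9
= 1.81

Die swell = 1.81


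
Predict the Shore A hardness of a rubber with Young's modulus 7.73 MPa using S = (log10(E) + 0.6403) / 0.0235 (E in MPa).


log10(E) = 0.0235*S - 0.6403  =>  S = (log10(E) + 0.6403) / 0.0235
log10(7.73) = 0.888179
S = (0.888179 + 0.6403) / 0.0235 = 1.528479 / 0.0235
S = 65.0

Shore A = 65.0


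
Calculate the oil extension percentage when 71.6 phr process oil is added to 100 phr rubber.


Oil % = oil / (100 + oil) * 100
= 71.6 / (100 + 71.6) * 100
= 71.6 / 171.6 * 100
= 41.72%

41.72%


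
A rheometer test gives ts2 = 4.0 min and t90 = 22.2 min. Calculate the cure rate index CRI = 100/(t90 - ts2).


CRI = 100 / (t90 - ts2)
= 100 / (22.2 - 4.0)
= 100 / 18.2
= 5.49 min^-1

5.49 min^-1


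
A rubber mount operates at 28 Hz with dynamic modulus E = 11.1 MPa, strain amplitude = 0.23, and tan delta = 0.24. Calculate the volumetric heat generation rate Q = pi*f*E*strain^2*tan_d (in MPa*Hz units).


Q = pi * f * E * strain^2 * tan_d
= pi * 28 * 11.1 * 0.23^2 * 0.24
= pi * 28 * 11.1 * 0.0529 * 0.24
= 12.3965

Q = 12.3965


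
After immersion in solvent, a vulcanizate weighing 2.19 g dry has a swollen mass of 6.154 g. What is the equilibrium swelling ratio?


Q = W_swollen / W_dry
Q = 6.154 / 2.19
Q = 2.81

Q = 2.81


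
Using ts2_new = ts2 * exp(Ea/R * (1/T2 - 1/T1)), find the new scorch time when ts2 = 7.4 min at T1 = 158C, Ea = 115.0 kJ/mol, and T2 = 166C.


Convert temperatures: T1 = 158 + 273.15 = 431.15 K, T2 = 166 + 273.15 = 439.15 K
ts2_new = 7.4 * exp(115000 / 8.314 * (1/439.15 - 1/431.15))
1/T2 - 1/T1 = -4.2252e-05
ts2_new = 4.12 min

4.12 min


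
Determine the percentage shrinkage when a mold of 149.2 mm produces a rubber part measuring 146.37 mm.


Shrinkage = (mold - part) / mold * 100
= (149.2 - 146.37) / 149.2 * 100
= 2.83 / 149.2 * 100
= 1.9%

1.9%


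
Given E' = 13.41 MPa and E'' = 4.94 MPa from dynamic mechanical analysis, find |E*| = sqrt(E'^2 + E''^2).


|E*| = sqrt(E'^2 + E''^2)
= sqrt(13.41^2 + 4.94^2)
= sqrt(179.8281 + 24.4036)
= 14.291 MPa

14.291 MPa


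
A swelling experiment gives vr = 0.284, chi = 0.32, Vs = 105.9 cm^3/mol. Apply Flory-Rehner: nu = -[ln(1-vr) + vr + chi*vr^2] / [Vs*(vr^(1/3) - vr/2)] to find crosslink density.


ln(1 - vr) = ln(1 - 0.284) = -0.3341
Numerator = -((-0.3341) + 0.284 + 0.32 * 0.284^2) = 0.0243
Denominator = 105.9 * (0.284^(1/3) - 0.284/2) = 54.5717
nu = 0.0243 / 54.5717 = 4.4465e-04 mol/cm^3

4.4465e-04 mol/cm^3


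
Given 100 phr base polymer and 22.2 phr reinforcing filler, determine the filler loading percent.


Filler % = filler / (rubber + filler) * 100
= 22.2 / (100 + 22.2) * 100
= 22.2 / 122.2 * 100
= 18.17%

18.17%


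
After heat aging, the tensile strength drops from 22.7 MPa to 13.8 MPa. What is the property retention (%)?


Retention = aged / original * 100
= 13.8 / 22.7 * 100
= 60.8%

60.8%


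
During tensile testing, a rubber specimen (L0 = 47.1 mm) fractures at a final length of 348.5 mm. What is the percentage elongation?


Elongation = (Lf - L0) / L0 * 100
= (348.5 - 47.1) / 47.1 * 100
= 301.4 / 47.1 * 100
= 639.9%

639.9%


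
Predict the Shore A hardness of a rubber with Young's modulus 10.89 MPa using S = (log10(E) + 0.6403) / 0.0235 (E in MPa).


log10(E) = 0.0235*S - 0.6403  =>  S = (log10(E) + 0.6403) / 0.0235
log10(10.89) = 1.037028
S = (1.037028 + 0.6403) / 0.0235 = 1.677328 / 0.0235
S = 71.4

Shore A = 71.4


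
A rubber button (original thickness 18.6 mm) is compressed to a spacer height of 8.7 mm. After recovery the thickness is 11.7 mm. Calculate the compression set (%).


CS = (t0 - recovered) / (t0 - ts) * 100
= (18.6 - 11.7) / (18.6 - 8.7) * 100
= 6.9 / 9.9 * 100
= 69.7%

69.7%


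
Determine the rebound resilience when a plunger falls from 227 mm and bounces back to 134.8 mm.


Resilience = h_rebound / h_drop * 100
= 134.8 / 227 * 100
= 59.4%

59.4%


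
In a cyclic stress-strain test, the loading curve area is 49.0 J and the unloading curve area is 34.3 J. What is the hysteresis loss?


Hysteresis loss = loading - unloading
= 49.0 - 34.3
= 14.7 J

14.7 J


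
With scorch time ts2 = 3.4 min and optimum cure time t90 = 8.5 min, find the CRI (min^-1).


CRI = 100 / (t90 - ts2)
= 100 / (8.5 - 3.4)
= 100 / 5.1
= 19.61 min^-1

19.61 min^-1


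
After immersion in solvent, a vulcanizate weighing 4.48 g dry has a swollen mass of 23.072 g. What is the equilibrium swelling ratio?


Q = W_swollen / W_dry
Q = 23.072 / 4.48
Q = 5.15

Q = 5.15


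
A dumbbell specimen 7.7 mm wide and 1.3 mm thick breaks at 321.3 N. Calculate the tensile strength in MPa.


Area = width * thickness = 7.7 * 1.3 = 10.01 mm^2
TS = force / area = 321.3 / 10.01 = 32.1 MPa

32.1 MPa


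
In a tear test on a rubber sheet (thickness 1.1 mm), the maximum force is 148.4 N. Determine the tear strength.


Tear strength = force / thickness
= 148.4 / 1.1
= 134.91 N/mm

134.91 N/mm


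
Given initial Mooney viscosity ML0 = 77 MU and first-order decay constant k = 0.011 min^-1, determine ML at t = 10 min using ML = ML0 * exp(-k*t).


ML = ML0 * exp(-k * t)
ML = 77 * exp(-0.011 * 10)
ML = 77 * 0.8958
ML = 68.98 MU

68.98 MU


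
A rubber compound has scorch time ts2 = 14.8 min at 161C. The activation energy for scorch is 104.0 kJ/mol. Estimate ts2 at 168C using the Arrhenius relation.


Convert temperatures: T1 = 161 + 273.15 = 434.15 K, T2 = 168 + 273.15 = 441.15 K
ts2_new = 14.8 * exp(104000 / 8.314 * (1/441.15 - 1/434.15))
1/T2 - 1/T1 = -3.6549e-05
ts2_new = 9.37 min

9.37 min


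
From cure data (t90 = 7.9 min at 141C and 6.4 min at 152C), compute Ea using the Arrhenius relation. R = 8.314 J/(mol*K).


T1 = 414.15 K, T2 = 425.15 K
1/T1 - 1/T2 = 6.2473e-05
ln(t1/t2) = ln(7.9/6.4) = 0.2106
Ea = 8.314 * 0.2106 / 6.2473e-05 = 28022.2429 J/mol
Ea = 28.02 kJ/mol

28.02 kJ/mol


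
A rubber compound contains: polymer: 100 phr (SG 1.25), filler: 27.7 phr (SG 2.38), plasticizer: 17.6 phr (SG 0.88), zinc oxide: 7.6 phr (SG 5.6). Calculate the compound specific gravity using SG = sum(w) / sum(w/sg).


Sum of weights = 152.9
Volume contributions:
  polymer: 100/1.25 = 80.0000
  filler: 27.7/2.38 = 11.6387
  plasticizer: 17.6/0.88 = 20.0000
  zinc oxide: 7.6/5.6 = 1.3571
Sum of volumes = 112.9958
SG = 152.9 / 112.9958 = 1.353

SG = 1.353


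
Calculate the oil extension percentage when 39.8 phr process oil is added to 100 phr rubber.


Oil % = oil / (100 + oil) * 100
= 39.8 / (100 + 39.8) * 100
= 39.8 / 139.8 * 100
= 28.47%

28.47%


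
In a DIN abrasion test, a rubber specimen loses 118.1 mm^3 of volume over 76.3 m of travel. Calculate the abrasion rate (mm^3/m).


Rate = volume_loss / distance
= 118.1 / 76.3
= 1.548 mm^3/m

1.548 mm^3/m


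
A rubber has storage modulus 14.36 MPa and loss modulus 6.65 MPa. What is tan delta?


tan delta = E'' / E'
= 6.65 / 14.36
= 0.4631

tan delta = 0.4631


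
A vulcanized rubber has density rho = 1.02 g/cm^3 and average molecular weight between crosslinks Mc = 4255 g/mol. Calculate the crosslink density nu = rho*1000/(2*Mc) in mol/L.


nu = rho * 1000 / (2 * Mc)
nu = 1.02 * 1000 / (2 * 4255)
nu = 1020.0 / 8510
nu = 0.1199 mol/L

0.1199 mol/L


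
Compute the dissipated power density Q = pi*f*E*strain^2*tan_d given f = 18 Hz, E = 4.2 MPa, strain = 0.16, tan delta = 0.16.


Q = pi * f * E * strain^2 * tan_d
= pi * 18 * 4.2 * 0.16^2 * 0.16
= pi * 18 * 4.2 * 0.0256 * 0.16
= 0.9728

Q = 0.9728


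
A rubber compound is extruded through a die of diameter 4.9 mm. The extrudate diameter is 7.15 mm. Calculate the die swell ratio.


Die swell ratio = D_extrudate / D_die
= 7.15 / 4.9
= 1.459

Die swell = 1.459


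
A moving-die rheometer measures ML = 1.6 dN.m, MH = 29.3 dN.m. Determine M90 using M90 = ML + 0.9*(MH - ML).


M90 = ML + 0.9 * (MH - ML)
M90 = 1.6 + 0.9 * (29.3 - 1.6)
M90 = 1.6 + 0.9 * 27.7
M90 = 26.53 dN.m

26.53 dN.m


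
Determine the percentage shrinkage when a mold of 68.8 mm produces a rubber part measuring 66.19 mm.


Shrinkage = (mold - part) / mold * 100
= (68.8 - 66.19) / 68.8 * 100
= 2.61 / 68.8 * 100
= 3.79%

3.79%


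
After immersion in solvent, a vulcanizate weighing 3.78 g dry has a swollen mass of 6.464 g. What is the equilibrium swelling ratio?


Q = W_swollen / W_dry
Q = 6.464 / 3.78
Q = 1.71

Q = 1.71


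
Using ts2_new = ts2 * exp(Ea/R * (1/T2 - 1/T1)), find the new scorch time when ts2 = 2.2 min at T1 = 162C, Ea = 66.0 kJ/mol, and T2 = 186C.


Convert temperatures: T1 = 162 + 273.15 = 435.15 K, T2 = 186 + 273.15 = 459.15 K
ts2_new = 2.2 * exp(66000 / 8.314 * (1/459.15 - 1/435.15))
1/T2 - 1/T1 = -1.2012e-04
ts2_new = 0.85 min

0.85 min


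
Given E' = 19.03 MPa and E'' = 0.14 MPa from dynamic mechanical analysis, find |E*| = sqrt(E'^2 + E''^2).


|E*| = sqrt(E'^2 + E''^2)
= sqrt(19.03^2 + 0.14^2)
= sqrt(362.1409 + 0.0196)
= 19.031 MPa

19.031 MPa


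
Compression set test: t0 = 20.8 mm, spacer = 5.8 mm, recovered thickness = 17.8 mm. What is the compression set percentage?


CS = (t0 - recovered) / (t0 - ts) * 100
= (20.8 - 17.8) / (20.8 - 5.8) * 100
= 3.0 / 15.0 * 100
= 20.0%

20.0%


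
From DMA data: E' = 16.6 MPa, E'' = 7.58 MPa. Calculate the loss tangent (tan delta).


tan delta = E'' / E'
= 7.58 / 16.6
= 0.4566

tan delta = 0.4566


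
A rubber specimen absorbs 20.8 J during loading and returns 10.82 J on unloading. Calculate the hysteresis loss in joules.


Hysteresis loss = loading - unloading
= 20.8 - 10.82
= 9.98 J

9.98 J


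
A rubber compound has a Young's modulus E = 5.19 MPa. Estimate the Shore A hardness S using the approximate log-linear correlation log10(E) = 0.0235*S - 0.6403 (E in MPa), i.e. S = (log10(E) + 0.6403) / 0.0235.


log10(E) = 0.0235*S - 0.6403  =>  S = (log10(E) + 0.6403) / 0.0235
log10(5.19) = 0.715167
S = (0.715167 + 0.6403) / 0.0235 = 1.355467 / 0.0235
S = 57.7

Shore A = 57.7


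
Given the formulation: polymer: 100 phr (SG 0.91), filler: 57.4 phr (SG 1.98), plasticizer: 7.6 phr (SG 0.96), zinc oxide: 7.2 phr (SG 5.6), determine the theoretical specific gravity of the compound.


Sum of weights = 172.2
Volume contributions:
  polymer: 100/0.91 = 109.8901
  filler: 57.4/1.98 = 28.9899
  plasticizer: 7.6/0.96 = 7.9167
  zinc oxide: 7.2/5.6 = 1.2857
Sum of volumes = 148.0824
SG = 172.2 / 148.0824 = 1.163

SG = 1.163


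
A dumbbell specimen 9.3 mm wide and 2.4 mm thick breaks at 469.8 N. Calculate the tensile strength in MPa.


Area = width * thickness = 9.3 * 2.4 = 22.32 mm^2
TS = force / area = 469.8 / 22.32 = 21.05 MPa

21.05 MPa


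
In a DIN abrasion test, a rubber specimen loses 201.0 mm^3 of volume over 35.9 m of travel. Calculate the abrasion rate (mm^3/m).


Rate = volume_loss / distance
= 201.0 / 35.9
= 5.599 mm^3/m

5.599 mm^3/m


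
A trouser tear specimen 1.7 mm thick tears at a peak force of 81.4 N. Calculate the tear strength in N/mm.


Tear strength = force / thickness
= 81.4 / 1.7
= 47.88 N/mm

47.88 N/mm


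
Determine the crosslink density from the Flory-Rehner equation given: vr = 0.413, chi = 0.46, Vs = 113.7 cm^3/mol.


ln(1 - vr) = ln(1 - 0.413) = -0.5327
Numerator = -((-0.5327) + 0.413 + 0.46 * 0.413^2) = 0.0413
Denominator = 113.7 * (0.413^(1/3) - 0.413/2) = 61.1937
nu = 0.0413 / 61.1937 = 6.7439e-04 mol/cm^3

6.7439e-04 mol/cm^3


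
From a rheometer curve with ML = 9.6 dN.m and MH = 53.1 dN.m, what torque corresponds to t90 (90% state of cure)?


M90 = ML + 0.9 * (MH - ML)
M90 = 9.6 + 0.9 * (53.1 - 9.6)
M90 = 9.6 + 0.9 * 43.5
M90 = 48.75 dN.m

48.75 dN.m


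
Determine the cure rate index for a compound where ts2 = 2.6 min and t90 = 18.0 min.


CRI = 100 / (t90 - ts2)
= 100 / (18.0 - 2.6)
= 100 / 15.4
= 6.49 min^-1

6.49 min^-1


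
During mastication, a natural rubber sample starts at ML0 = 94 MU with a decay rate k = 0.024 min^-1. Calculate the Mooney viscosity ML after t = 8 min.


ML = ML0 * exp(-k * t)
ML = 94 * exp(-0.024 * 8)
ML = 94 * 0.8253
ML = 77.58 MU

77.58 MU


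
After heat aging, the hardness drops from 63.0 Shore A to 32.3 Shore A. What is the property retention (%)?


Retention = aged / original * 100
= 32.3 / 63.0 * 100
= 51.3%

51.3%


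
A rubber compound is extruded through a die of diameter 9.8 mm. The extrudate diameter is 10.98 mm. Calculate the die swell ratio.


Die swell ratio = D_extrudate / D_die
= 10.98 / 9.8
= 1.12

Die swell = 1.12


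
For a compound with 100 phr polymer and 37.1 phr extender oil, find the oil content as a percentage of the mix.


Oil % = oil / (100 + oil) * 100
= 37.1 / (100 + 37.1) * 100
= 37.1 / 137.1 * 100
= 27.06%

27.06%


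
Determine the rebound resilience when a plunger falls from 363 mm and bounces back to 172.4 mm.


Resilience = h_rebound / h_drop * 100
= 172.4 / 363 * 100
= 47.5%

47.5%


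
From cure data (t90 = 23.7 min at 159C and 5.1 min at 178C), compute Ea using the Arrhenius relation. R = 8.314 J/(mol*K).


T1 = 432.15 K, T2 = 451.15 K
1/T1 - 1/T2 = 9.7454e-05
ln(t1/t2) = ln(23.7/5.1) = 1.5362
Ea = 8.314 * 1.5362 / 9.7454e-05 = 131059.7740 J/mol
Ea = 131.06 kJ/mol

131.06 kJ/mol


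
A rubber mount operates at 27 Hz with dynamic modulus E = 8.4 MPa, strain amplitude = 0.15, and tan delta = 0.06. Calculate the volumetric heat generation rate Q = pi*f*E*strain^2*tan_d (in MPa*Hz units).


Q = pi * f * E * strain^2 * tan_d
= pi * 27 * 8.4 * 0.15^2 * 0.06
= pi * 27 * 8.4 * 0.0225 * 0.06
= 0.9619

Q = 0.9619


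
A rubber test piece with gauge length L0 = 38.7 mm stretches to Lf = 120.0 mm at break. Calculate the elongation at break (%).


Elongation = (Lf - L0) / L0 * 100
= (120.0 - 38.7) / 38.7 * 100
= 81.3 / 38.7 * 100
= 210.1%

210.1%


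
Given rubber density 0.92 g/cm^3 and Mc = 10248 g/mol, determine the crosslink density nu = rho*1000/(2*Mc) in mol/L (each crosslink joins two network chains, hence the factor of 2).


nu = rho * 1000 / (2 * Mc)
nu = 0.92 * 1000 / (2 * 10248)
nu = 920.0 / 20496
nu = 0.0449 mol/L

0.0449 mol/L


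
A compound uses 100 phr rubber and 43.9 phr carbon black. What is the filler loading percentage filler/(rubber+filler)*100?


Filler % = filler / (rubber + filler) * 100
= 43.9 / (100 + 43.9) * 100
= 43.9 / 143.9 * 100
= 30.51%

30.51%


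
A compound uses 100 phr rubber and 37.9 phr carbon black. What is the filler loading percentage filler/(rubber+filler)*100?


Filler % = filler / (rubber + filler) * 100
= 37.9 / (100 + 37.9) * 100
= 37.9 / 137.9 * 100
= 27.48%

27.48%


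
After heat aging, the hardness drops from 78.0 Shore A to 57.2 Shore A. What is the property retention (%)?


Retention = aged / original * 100
= 57.2 / 78.0 * 100
= 73.3%

73.3%


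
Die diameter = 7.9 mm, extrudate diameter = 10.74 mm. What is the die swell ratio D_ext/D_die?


Die swell ratio = D_extrudate / D_die
= 10.74 / 7.9
= 1.359

Die swell = 1.359


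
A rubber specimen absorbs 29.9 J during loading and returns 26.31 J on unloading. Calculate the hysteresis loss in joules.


Hysteresis loss = loading - unloading
= 29.9 - 26.31
= 3.59 J

3.59 J


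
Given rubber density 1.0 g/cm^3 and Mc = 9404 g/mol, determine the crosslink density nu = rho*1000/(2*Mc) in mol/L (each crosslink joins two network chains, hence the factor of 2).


nu = rho * 1000 / (2 * Mc)
nu = 1.0 * 1000 / (2 * 9404)
nu = 1000.0 / 18808
nu = 0.0532 mol/L

0.0532 mol/L


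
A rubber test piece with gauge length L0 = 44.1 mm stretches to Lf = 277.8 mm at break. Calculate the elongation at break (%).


Elongation = (Lf - L0) / L0 * 100
= (277.8 - 44.1) / 44.1 * 100
= 233.7 / 44.1 * 100
= 529.9%

529.9%


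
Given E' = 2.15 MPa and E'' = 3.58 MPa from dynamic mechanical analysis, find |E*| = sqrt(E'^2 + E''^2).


|E*| = sqrt(E'^2 + E''^2)
= sqrt(2.15^2 + 3.58^2)
= sqrt(4.6225 + 12.8164)
= 4.176 MPa

4.176 MPa


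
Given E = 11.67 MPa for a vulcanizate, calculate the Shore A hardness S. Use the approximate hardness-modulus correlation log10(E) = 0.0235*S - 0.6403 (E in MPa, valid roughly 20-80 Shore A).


log10(E) = 0.0235*S - 0.6403  =>  S = (log10(E) + 0.6403) / 0.0235
log10(11.67) = 1.067071
S = (1.067071 + 0.6403) / 0.0235 = 1.707371 / 0.0235
S = 72.7

Shore A = 72.7


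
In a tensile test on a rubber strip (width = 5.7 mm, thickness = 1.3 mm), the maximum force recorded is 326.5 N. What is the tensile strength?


Area = width * thickness = 5.7 * 1.3 = 7.41 mm^2
TS = force / area = 326.5 / 7.41 = 44.06 MPa

44.06 MPa


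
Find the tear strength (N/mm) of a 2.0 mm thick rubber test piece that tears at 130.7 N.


Tear strength = force / thickness
= 130.7 / 2.0
= 65.35 N/mm

65.35 N/mm


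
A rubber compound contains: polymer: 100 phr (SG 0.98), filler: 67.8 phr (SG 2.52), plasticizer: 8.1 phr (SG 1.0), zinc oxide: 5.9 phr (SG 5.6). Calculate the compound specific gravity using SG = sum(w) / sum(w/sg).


Sum of weights = 181.8
Volume contributions:
  polymer: 100/0.98 = 102.0408
  filler: 67.8/2.52 = 26.9048
  plasticizer: 8.1/1.0 = 8.1000
  zinc oxide: 5.9/5.6 = 1.0536
Sum of volumes = 138.0991
SG = 181.8 / 138.0991 = 1.316

SG = 1.316


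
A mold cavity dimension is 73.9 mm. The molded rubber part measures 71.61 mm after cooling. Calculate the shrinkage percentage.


Shrinkage = (mold - part) / mold * 100
= (73.9 - 71.61) / 73.9 * 100
= 2.29 / 73.9 * 100
= 3.1%

3.1%


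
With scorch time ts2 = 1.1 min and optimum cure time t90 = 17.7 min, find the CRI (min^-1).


CRI = 100 / (t90 - ts2)
= 100 / (17.7 - 1.1)
= 100 / 16.6
= 6.02 min^-1

6.02 min^-1


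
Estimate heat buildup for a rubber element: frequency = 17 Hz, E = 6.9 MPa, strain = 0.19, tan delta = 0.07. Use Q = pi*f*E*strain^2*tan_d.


Q = pi * f * E * strain^2 * tan_d
= pi * 17 * 6.9 * 0.19^2 * 0.07
= pi * 17 * 6.9 * 0.0361 * 0.07
= 0.9312

Q = 0.9312


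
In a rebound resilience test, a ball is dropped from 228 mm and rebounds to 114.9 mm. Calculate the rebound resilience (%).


Resilience = h_rebound / h_drop * 100
= 114.9 / 228 * 100
= 50.4%

50.4%


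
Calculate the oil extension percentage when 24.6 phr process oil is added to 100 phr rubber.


Oil % = oil / (100 + oil) * 100
= 24.6 / (100 + 24.6) * 100
= 24.6 / 124.6 * 100
= 19.74%

19.74%


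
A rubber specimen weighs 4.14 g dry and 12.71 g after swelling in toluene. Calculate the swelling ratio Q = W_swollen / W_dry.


Q = W_swollen / W_dry
Q = 12.71 / 4.14
Q = 3.07

Q = 3.07


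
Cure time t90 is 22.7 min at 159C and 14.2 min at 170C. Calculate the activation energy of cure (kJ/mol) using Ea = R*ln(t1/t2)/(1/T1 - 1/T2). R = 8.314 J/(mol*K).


T1 = 432.15 K, T2 = 443.15 K
1/T1 - 1/T2 = 5.7439e-05
ln(t1/t2) = ln(22.7/14.2) = 0.4691
Ea = 8.314 * 0.4691 / 5.7439e-05 = 67903.0520 J/mol
Ea = 67.9 kJ/mol

67.9 kJ/mol


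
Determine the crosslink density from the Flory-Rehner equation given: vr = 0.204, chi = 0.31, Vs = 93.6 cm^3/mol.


ln(1 - vr) = ln(1 - 0.204) = -0.2282
Numerator = -((-0.2282) + 0.204 + 0.31 * 0.204^2) = 0.0113
Denominator = 93.6 * (0.204^(1/3) - 0.204/2) = 45.5529
nu = 0.0113 / 45.5529 = 2.4708e-04 mol/cm^3

2.4708e-04 mol/cm^3


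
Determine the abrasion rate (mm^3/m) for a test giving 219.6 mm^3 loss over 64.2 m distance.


Rate = volume_loss / distance
= 219.6 / 64.2
= 3.421 mm^3/m

3.421 mm^3/m


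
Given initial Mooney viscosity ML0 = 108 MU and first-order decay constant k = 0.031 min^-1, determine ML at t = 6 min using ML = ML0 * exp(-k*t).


ML = ML0 * exp(-k * t)
ML = 108 * exp(-0.031 * 6)
ML = 108 * 0.8303
ML = 89.67 MU

89.67 MU


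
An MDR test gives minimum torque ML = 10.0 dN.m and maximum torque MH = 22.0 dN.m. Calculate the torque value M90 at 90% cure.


M90 = ML + 0.9 * (MH - ML)
M90 = 10.0 + 0.9 * (22.0 - 10.0)
M90 = 10.0 + 0.9 * 12.0
M90 = 20.8 dN.m

20.8 dN.m


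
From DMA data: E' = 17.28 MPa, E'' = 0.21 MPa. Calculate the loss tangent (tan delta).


tan delta = E'' / E'
= 0.21 / 17.28
= 0.0122

tan delta = 0.0122


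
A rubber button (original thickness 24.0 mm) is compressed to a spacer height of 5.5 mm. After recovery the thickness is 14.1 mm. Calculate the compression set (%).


CS = (t0 - recovered) / (t0 - ts) * 100
= (24.0 - 14.1) / (24.0 - 5.5) * 100
= 9.9 / 18.5 * 100
= 53.5%

53.5%


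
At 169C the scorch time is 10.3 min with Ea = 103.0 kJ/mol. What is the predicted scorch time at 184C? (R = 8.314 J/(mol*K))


Convert temperatures: T1 = 169 + 273.15 = 442.15 K, T2 = 184 + 273.15 = 457.15 K
ts2_new = 10.3 * exp(103000 / 8.314 * (1/457.15 - 1/442.15))
1/T2 - 1/T1 = -7.4210e-05
ts2_new = 4.11 min

4.11 min


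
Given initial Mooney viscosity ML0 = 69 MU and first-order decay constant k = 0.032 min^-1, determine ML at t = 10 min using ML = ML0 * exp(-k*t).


ML = ML0 * exp(-k * t)
ML = 69 * exp(-0.032 * 10)
ML = 69 * 0.7261
ML = 50.1 MU

50.1 MU


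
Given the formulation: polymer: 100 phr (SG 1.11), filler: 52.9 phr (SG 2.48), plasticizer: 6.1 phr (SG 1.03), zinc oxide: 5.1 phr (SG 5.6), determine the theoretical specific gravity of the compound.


Sum of weights = 164.1
Volume contributions:
  polymer: 100/1.11 = 90.0901
  filler: 52.9/2.48 = 21.3306
  plasticizer: 6.1/1.03 = 5.9223
  zinc oxide: 5.1/5.6 = 0.9107
Sum of volumes = 118.2538
SG = 164.1 / 118.2538 = 1.388

SG = 1.388


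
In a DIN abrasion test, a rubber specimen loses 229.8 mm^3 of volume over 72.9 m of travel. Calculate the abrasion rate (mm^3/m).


Rate = volume_loss / distance
= 229.8 / 72.9
= 3.152 mm^3/m

3.152 mm^3/m


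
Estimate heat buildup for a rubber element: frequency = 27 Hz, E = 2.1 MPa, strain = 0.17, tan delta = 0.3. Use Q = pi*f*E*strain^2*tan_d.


Q = pi * f * E * strain^2 * tan_d
= pi * 27 * 2.1 * 0.17^2 * 0.3
= pi * 27 * 2.1 * 0.0289 * 0.3
= 1.5444

Q = 1.5444


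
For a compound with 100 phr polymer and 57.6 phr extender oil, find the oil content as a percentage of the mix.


Oil % = oil / (100 + oil) * 100
= 57.6 / (100 + 57.6) * 100
= 57.6 / 157.6 * 100
= 36.55%

36.55%


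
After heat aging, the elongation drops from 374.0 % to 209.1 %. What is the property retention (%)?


Retention = aged / original * 100
= 209.1 / 374.0 * 100
= 55.9%

55.9%


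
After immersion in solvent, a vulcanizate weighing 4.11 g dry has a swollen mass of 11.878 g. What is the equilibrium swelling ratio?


Q = W_swollen / W_dry
Q = 11.878 / 4.11
Q = 2.89

Q = 2.89


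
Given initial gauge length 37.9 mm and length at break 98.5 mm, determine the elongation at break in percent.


Elongation = (Lf - L0) / L0 * 100
= (98.5 - 37.9) / 37.9 * 100
= 60.6 / 37.9 * 100
= 159.9%

159.9%


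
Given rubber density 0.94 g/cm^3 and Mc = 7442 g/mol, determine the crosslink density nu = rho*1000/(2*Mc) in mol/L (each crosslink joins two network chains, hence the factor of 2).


nu = rho * 1000 / (2 * Mc)
nu = 0.94 * 1000 / (2 * 7442)
nu = 940.0 / 14884
nu = 0.0632 mol/L

0.0632 mol/L


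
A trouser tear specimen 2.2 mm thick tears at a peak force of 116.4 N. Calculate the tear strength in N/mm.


Tear strength = force / thickness
= 116.4 / 2.2
= 52.91 N/mm

52.91 N/mm


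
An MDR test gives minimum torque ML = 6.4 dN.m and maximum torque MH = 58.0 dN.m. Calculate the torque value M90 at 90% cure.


M90 = ML + 0.9 * (MH - ML)
M90 = 6.4 + 0.9 * (58.0 - 6.4)
M90 = 6.4 + 0.9 * 51.6
M90 = 52.84 dN.m

52.84 dN.m


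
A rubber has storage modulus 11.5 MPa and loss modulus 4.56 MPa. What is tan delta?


tan delta = E'' / E'
= 4.56 / 11.5
= 0.3965

tan delta = 0.3965


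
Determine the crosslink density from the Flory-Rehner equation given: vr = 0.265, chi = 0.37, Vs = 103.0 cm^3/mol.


ln(1 - vr) = ln(1 - 0.265) = -0.3079
Numerator = -((-0.3079) + 0.265 + 0.37 * 0.265^2) = 0.0169
Denominator = 103.0 * (0.265^(1/3) - 0.265/2) = 52.5110
nu = 0.0169 / 52.5110 = 3.2187e-04 mol/cm^3

3.2187e-04 mol/cm^3


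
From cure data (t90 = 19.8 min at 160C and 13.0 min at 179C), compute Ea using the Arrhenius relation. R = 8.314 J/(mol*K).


T1 = 433.15 K, T2 = 452.15 K
1/T1 - 1/T2 = 9.7014e-05
ln(t1/t2) = ln(19.8/13.0) = 0.4207
Ea = 8.314 * 0.4207 / 9.7014e-05 = 36056.4875 J/mol
Ea = 36.06 kJ/mol

36.06 kJ/mol


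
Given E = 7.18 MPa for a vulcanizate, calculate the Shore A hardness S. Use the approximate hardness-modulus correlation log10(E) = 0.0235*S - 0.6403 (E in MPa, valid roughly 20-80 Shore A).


log10(E) = 0.0235*S - 0.6403  =>  S = (log10(E) + 0.6403) / 0.0235
log10(7.18) = 0.856124
S = (0.856124 + 0.6403) / 0.0235 = 1.496424 / 0.0235
S = 63.7

Shore A = 63.7


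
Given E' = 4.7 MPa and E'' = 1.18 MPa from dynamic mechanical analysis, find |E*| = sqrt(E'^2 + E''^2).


|E*| = sqrt(E'^2 + E''^2)
= sqrt(4.7^2 + 1.18^2)
= sqrt(22.0900 + 1.3924)
= 4.846 MPa

4.846 MPa


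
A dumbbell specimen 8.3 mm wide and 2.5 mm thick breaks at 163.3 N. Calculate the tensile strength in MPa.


Area = width * thickness = 8.3 * 2.5 = 20.75 mm^2
TS = force / area = 163.3 / 20.75 = 7.87 MPa

7.87 MPa


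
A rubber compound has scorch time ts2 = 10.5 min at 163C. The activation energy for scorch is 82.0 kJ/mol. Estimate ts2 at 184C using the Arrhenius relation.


Convert temperatures: T1 = 163 + 273.15 = 436.15 K, T2 = 184 + 273.15 = 457.15 K
ts2_new = 10.5 * exp(82000 / 8.314 * (1/457.15 - 1/436.15))
1/T2 - 1/T1 = -1.0532e-04
ts2_new = 3.72 min

3.72 min


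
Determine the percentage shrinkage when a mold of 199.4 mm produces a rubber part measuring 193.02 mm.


Shrinkage = (mold - part) / mold * 100
= (199.4 - 193.02) / 199.4 * 100
= 6.38 / 199.4 * 100
= 3.2%

3.2%


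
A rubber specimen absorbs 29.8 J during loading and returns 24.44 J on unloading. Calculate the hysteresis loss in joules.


Hysteresis loss = loading - unloading
= 29.8 - 24.44
= 5.36 J

5.36 J


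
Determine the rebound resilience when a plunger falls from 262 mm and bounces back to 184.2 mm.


Resilience = h_rebound / h_drop * 100
= 184.2 / 262 * 100
= 70.3%

70.3%


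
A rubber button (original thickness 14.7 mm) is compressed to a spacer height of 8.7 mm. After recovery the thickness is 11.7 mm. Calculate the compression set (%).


CS = (t0 - recovered) / (t0 - ts) * 100
= (14.7 - 11.7) / (14.7 - 8.7) * 100
= 3.0 / 6.0 * 100
= 50.0%

50.0%


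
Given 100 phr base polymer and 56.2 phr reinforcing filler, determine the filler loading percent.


Filler % = filler / (rubber + filler) * 100
= 56.2 / (100 + 56.2) * 100
= 56.2 / 156.2 * 100
= 35.98%

35.98%


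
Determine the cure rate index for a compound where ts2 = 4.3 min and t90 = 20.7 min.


CRI = 100 / (t90 - ts2)
= 100 / (20.7 - 4.3)
= 100 / 16.4
= 6.1 min^-1

6.1 min^-1


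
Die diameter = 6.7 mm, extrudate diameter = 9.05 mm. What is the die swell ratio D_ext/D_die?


Die swell ratio = D_extrudate / D_die
= 9.05 / 6.7
= 1.351

Die swell = 1.351


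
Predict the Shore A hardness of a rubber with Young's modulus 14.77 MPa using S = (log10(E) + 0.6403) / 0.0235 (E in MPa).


log10(E) = 0.0235*S - 0.6403  =>  S = (log10(E) + 0.6403) / 0.0235
log10(14.77) = 1.169380
S = (1.169380 + 0.6403) / 0.0235 = 1.809680 / 0.0235
S = 77.0

Shore A = 77.0


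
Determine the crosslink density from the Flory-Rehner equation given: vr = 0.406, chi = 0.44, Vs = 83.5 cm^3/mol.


ln(1 - vr) = ln(1 - 0.406) = -0.5209
Numerator = -((-0.5209) + 0.406 + 0.44 * 0.406^2) = 0.0423
Denominator = 83.5 * (0.406^(1/3) - 0.406/2) = 44.8789
nu = 0.0423 / 44.8789 = 9.4361e-04 mol/cm^3

9.4361e-04 mol/cm^3


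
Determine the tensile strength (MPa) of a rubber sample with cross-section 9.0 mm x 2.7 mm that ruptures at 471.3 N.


Area = width * thickness = 9.0 * 2.7 = 24.3 mm^2
TS = force / area = 471.3 / 24.3 = 19.4 MPa

19.4 MPa


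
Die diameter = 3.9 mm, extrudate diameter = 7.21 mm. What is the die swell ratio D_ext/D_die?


Die swell ratio = D_extrudate / D_die
= 7.21 / 3.9
= 1.849

Die swell = 1.849


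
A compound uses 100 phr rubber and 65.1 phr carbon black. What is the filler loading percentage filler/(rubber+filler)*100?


Filler % = filler / (rubber + filler) * 100
= 65.1 / (100 + 65.1) * 100
= 65.1 / 165.1 * 100
= 39.43%

39.43%


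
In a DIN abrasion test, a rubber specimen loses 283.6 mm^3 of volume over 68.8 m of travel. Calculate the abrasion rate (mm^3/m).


Rate = volume_loss / distance
= 283.6 / 68.8
= 4.122 mm^3/m

4.122 mm^3/m


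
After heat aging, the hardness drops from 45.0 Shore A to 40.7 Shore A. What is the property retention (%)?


Retention = aged / original * 100
= 40.7 / 45.0 * 100
= 90.4%

90.4%


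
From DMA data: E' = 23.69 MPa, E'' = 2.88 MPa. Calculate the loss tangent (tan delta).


tan delta = E'' / E'
= 2.88 / 23.69
= 0.1216

tan delta = 0.1216


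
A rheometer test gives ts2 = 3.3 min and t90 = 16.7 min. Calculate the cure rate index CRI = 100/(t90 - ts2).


CRI = 100 / (t90 - ts2)
= 100 / (16.7 - 3.3)
= 100 / 13.4
= 7.46 min^-1

7.46 min^-1
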